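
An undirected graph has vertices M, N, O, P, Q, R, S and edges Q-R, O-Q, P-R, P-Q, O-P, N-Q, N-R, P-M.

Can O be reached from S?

S has no edges, so nothing is reachable from it.

No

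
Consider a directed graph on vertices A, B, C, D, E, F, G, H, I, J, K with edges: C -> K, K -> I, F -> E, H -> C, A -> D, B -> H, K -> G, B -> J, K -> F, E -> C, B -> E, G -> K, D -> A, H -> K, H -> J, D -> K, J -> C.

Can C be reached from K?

Explore from K.
Distance 1: reach F, G, I.
Distance 2: reach E.
Distance 3: reach C.
Found C.

Yes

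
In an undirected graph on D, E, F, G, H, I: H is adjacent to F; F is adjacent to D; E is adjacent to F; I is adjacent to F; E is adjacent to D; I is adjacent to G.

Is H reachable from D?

Explore from D.
Distance 1: reach E, F.
Distance 2: reach H, I.
Found H.

Yes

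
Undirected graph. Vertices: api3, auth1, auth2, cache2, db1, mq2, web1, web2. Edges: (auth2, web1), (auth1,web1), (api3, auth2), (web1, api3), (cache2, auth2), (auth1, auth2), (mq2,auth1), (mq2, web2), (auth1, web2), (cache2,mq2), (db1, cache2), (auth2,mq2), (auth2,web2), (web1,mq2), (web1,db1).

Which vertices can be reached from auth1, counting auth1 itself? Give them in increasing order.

api3, auth1, auth2, cache2, db1, mq2, web1, web2

Start at auth1.
Its neighbours: auth2, mq2, web1, web2.
Then their neighbours: api3, cache2, db1.
Every vertex is now reached.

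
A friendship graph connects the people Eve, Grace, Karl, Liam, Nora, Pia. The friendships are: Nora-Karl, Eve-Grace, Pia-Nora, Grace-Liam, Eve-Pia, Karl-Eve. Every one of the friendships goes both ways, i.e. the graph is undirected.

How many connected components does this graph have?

1

From Eve: component {Eve, Grace, Karl, Liam, Nora, Pia}.
That's 1 component.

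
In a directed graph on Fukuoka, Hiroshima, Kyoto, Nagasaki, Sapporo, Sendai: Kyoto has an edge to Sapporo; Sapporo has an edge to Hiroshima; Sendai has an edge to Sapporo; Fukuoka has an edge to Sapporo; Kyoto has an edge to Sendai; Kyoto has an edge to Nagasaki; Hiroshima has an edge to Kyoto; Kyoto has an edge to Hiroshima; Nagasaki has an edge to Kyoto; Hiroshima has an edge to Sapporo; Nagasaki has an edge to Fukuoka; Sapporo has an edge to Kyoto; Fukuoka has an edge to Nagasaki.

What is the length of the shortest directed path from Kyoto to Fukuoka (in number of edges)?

2

Distance 0: Kyoto.
Distance 1: Hiroshima, Nagasaki, Sapporo, Sendai.
Distance 2: Fukuoka — contains Fukuoka.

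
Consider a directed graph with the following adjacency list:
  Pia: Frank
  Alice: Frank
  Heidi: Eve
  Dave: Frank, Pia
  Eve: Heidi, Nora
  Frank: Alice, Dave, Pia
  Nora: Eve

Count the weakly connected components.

From Alice: component {Alice, Dave, Frank, Pia}.
From Eve: component {Eve, Heidi, Nora}.
That's 2 components.

2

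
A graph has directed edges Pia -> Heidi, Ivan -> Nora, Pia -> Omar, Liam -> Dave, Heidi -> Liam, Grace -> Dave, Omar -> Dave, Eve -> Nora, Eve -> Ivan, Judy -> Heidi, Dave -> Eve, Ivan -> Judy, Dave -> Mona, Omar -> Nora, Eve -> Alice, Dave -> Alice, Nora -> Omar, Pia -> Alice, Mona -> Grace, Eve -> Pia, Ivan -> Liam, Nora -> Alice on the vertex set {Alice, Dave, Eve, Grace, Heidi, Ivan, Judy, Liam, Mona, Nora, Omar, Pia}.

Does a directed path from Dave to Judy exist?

Explore from Dave.
Distance 1: reach Alice, Eve, Mona.
Distance 2: reach Grace, Ivan, Nora, Pia.
Distance 3: reach Heidi, Judy, Liam, Omar.
Found Judy.

Yes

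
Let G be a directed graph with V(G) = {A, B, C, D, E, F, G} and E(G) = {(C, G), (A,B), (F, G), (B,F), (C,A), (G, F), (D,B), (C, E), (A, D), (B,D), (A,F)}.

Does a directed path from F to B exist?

No

Explore from F.
Distance 1: reach G.
The search from F is exhausted; no directed path reaches B.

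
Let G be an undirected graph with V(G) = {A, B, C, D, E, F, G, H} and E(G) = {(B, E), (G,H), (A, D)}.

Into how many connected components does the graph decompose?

5

From A: component {A, D}.
From B: component {B, E}.
From C: component {C}.
From F: component {F}.
From G: component {G, H}.
That's 5 components.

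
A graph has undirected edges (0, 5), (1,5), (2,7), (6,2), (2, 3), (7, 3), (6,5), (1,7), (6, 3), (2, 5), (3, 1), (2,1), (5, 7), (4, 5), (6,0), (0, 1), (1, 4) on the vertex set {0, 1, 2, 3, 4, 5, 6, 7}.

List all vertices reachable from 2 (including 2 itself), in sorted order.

Start at 2.
Its neighbours: 1, 3, 5, 6, 7.
Then their neighbours: 0, 4.
Every vertex is now reached.

0, 1, 2, 3, 4, 5, 6, 7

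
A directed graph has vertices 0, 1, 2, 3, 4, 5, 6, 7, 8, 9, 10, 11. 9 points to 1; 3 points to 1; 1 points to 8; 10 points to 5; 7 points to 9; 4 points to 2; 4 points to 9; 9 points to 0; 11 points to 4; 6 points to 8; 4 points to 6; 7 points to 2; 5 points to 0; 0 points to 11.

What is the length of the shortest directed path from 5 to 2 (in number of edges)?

Distance 0: 5.
Distance 1: 0.
Distance 2: 11.
Distance 3: 4.
Distance 4: 2, 6, 9 — contains 2.

4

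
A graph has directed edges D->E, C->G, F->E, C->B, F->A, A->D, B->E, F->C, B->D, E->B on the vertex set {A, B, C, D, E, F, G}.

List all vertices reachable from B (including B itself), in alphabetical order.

B, D, E

Start at B.
Its neighbours: D, E.
Nothing further is reachable.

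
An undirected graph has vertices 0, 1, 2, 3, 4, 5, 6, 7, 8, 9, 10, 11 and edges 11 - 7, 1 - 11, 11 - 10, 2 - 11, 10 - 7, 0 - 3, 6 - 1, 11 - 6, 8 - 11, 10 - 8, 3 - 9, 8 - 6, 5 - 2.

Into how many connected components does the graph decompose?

3

From 0: component {0, 3, 9}.
From 1: component {1, 2, 5, 6, 7, 8, 10, 11}.
From 4: component {4}.
That's 3 components.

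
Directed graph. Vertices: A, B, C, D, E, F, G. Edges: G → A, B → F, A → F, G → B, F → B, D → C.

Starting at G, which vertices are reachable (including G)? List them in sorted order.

Start at G.
Its neighbours: A, B.
Then their neighbours: F.
Nothing further is reachable.

A, B, F, G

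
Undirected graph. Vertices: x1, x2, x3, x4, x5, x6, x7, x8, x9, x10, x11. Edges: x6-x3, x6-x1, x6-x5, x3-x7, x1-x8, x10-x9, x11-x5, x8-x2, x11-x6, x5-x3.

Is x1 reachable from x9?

Explore from x9.
Distance 1: reach x10.
The search is exhausted without reaching x1; it lies in a different component.

No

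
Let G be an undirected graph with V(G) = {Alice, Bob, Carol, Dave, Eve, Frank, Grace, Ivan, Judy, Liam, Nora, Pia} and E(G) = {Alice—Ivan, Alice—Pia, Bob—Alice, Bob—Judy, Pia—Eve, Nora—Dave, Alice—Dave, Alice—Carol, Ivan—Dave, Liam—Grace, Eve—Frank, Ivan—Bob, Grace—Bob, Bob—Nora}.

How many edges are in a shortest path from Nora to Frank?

5

Distance 0: Nora.
Distance 1: Bob, Dave.
Distance 2: Alice, Grace, Ivan, Judy.
Distance 3: Carol, Liam, Pia.
Distance 4: Eve.
Distance 5: Frank — contains Frank.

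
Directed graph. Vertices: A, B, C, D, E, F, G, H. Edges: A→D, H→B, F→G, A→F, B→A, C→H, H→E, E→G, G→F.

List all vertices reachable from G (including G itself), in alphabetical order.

Start at G.
Its neighbours: F.
Nothing further is reachable.

F, G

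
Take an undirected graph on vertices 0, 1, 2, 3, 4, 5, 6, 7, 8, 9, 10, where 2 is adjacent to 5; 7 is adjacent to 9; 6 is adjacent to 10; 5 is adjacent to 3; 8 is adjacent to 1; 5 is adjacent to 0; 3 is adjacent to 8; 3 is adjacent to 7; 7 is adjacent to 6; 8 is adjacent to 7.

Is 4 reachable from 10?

No

Explore from 10.
Distance 1: reach 6.
Distance 2: reach 7.
Distance 3: reach 3, 8, 9.
Distance 4: reach 1, 5.
Distance 5: reach 0, 2.
The search is exhausted without reaching 4; it lies in a different component.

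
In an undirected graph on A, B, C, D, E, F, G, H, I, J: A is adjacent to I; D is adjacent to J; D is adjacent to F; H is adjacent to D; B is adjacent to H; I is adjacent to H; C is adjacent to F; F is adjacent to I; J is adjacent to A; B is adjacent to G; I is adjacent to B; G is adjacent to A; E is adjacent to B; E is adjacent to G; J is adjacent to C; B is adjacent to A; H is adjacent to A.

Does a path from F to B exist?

Yes

Explore from F.
Distance 1: reach C, D, I.
Distance 2: reach A, B, H, J.
Found B.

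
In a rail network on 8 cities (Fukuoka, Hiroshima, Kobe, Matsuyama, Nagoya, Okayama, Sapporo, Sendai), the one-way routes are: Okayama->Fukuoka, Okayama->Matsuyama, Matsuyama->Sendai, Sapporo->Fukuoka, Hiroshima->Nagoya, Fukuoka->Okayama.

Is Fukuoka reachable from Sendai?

Sendai has no outgoing edges, so nothing is reachable from it.

No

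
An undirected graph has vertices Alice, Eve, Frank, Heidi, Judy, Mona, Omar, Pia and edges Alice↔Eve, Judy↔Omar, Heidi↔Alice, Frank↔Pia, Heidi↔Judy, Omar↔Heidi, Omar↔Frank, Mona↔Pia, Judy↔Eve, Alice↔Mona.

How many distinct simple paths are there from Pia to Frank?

5

Pia–Frank
Pia–Mona–Alice–Eve–Judy–Heidi–Omar–Frank
Pia–Mona–Alice–Eve–Judy–Omar–Frank
Pia–Mona–Alice–Heidi–Judy–Omar–Frank
Pia–Mona–Alice–Heidi–Omar–Frank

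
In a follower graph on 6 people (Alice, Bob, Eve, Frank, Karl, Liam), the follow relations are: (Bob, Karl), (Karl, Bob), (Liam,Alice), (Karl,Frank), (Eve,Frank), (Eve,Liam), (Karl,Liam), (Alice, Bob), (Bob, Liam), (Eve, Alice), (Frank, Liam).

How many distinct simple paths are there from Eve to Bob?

Eve→Alice→Bob
Eve→Frank→Liam→Alice→Bob
Eve→Liam→Alice→Bob

3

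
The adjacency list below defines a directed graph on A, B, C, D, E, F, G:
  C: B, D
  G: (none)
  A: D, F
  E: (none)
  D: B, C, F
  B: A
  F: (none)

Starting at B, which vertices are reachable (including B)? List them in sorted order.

A, B, C, D, F

Start at B.
Its neighbours: A.
Then their neighbours: D, F.
Then next layer: C.
Nothing further is reachable.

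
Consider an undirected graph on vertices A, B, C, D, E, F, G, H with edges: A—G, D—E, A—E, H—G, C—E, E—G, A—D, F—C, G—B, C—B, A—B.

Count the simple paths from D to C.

11

D–A–B–C
D–A–B–G–E–C
D–A–E–C
D–A–E–G–B–C
D–A–G–B–C
D–A–G–E–C
D–E–A–B–C
D–E–A–G–B–C
D–E–C
D–E–G–A–B–C
D–E–G–B–C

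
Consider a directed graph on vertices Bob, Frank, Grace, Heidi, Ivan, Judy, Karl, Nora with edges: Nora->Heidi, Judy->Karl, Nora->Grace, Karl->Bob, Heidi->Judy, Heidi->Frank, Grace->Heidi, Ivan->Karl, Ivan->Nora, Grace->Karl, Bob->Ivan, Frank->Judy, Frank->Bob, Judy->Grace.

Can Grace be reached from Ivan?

Explore from Ivan.
Distance 1: reach Karl, Nora.
Distance 2: reach Bob, Grace, Heidi.
Found Grace.

Yes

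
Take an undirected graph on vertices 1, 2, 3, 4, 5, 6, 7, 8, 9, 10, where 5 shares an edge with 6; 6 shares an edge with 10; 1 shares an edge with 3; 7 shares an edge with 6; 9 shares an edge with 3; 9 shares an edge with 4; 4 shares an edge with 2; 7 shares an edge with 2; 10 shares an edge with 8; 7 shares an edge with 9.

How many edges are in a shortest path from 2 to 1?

Distance 0: 2.
Distance 1: 4, 7.
Distance 2: 6, 9.
Distance 3: 3, 5, 10.
Distance 4: 1, 8 — contains 1.

4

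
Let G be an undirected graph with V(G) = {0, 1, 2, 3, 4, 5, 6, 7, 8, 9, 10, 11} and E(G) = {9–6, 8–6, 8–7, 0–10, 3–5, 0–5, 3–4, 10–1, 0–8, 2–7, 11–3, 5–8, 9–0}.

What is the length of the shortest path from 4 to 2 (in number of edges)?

5

Distance 0: 4.
Distance 1: 3.
Distance 2: 5, 11.
Distance 3: 0, 8.
Distance 4: 6, 7, 9, 10.
Distance 5: 1, 2 — contains 2.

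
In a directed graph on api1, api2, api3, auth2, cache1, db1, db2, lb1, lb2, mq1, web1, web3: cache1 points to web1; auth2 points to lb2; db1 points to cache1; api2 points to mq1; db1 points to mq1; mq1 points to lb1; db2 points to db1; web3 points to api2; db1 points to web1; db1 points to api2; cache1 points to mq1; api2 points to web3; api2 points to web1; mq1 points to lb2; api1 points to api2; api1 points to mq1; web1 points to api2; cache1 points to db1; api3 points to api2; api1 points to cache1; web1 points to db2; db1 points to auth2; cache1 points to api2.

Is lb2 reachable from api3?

Explore from api3.
Distance 1: reach api2.
Distance 2: reach mq1, web1, web3.
Distance 3: reach db2, lb1, lb2.
Found lb2.

Yes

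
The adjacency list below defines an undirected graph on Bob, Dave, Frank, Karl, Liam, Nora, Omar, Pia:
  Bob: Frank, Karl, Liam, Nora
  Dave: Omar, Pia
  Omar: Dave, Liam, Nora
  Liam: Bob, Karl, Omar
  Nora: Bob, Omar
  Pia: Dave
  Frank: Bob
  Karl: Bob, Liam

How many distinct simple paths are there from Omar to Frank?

3

Omar–Liam–Bob–Frank
Omar–Liam–Karl–Bob–Frank
Omar–Nora–Bob–Frank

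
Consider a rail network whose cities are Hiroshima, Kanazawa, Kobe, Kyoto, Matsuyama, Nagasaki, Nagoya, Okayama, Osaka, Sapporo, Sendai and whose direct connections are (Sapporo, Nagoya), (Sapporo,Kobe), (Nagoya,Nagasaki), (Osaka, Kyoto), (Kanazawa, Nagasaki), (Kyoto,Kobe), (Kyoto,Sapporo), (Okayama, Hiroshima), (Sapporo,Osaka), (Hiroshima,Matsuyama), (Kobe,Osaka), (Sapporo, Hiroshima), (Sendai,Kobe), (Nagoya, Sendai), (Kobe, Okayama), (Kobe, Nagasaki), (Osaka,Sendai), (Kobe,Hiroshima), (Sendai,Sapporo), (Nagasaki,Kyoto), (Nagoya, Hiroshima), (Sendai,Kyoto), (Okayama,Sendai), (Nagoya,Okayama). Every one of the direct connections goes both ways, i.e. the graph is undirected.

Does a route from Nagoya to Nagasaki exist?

Yes

Explore from Nagoya.
Distance 1: reach Hiroshima, Nagasaki, Okayama, Sapporo, Sendai.
Found Nagasaki.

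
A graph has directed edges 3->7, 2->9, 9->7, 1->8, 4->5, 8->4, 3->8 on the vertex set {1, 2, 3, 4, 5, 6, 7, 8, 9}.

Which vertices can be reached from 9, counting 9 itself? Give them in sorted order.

7, 9

Start at 9.
Its neighbours: 7.
Nothing further is reachable.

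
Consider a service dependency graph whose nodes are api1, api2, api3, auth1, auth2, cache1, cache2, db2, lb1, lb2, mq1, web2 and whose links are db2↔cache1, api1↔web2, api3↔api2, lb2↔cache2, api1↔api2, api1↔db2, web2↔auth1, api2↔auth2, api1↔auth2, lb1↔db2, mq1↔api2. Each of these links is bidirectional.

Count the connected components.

From api1: component {api1, api2, api3, auth1, auth2, cache1, db2, lb1, mq1, web2}.
From cache2: component {cache2, lb2}.
That's 2 components.

2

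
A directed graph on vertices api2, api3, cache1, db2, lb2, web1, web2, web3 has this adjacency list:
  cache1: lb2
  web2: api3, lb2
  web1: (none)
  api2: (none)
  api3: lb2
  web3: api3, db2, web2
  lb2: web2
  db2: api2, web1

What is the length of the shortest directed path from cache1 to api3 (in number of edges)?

Distance 0: cache1.
Distance 1: lb2.
Distance 2: web2.
Distance 3: api3 — contains api3.

3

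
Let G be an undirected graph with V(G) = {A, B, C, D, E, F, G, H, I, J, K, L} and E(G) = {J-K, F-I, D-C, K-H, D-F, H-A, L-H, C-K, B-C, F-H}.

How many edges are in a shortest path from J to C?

2

Distance 0: J.
Distance 1: K.
Distance 2: C, H — contains C.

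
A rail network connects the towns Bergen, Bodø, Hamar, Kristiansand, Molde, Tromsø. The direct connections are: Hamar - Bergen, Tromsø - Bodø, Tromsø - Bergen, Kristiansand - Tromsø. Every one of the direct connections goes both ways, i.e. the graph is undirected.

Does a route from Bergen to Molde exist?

Explore from Bergen.
Distance 1: reach Hamar, Tromsø.
Distance 2: reach Bodø, Kristiansand.
The search is exhausted without reaching Molde; it lies in a different component.

No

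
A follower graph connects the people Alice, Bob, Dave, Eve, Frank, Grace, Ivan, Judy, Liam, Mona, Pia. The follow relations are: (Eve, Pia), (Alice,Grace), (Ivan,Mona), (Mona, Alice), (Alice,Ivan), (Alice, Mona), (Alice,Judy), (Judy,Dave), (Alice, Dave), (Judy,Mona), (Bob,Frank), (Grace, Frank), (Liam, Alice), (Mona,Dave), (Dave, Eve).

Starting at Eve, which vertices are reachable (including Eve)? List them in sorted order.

Eve, Pia

Start at Eve.
Its neighbours: Pia.
Nothing further is reachable.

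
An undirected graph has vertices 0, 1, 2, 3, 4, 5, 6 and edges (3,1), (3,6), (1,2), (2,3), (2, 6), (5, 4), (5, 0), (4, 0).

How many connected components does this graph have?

2

From 0: component {0, 4, 5}.
From 1: component {1, 2, 3, 6}.
That's 2 components.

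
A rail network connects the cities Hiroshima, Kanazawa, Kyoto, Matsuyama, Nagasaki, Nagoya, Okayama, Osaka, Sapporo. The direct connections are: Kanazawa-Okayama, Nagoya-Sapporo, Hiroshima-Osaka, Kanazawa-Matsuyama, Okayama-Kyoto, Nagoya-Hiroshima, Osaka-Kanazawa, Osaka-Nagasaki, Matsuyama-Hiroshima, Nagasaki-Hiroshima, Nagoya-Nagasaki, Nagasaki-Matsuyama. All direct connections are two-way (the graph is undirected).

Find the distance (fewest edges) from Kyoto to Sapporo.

6

Distance 0: Kyoto.
Distance 1: Okayama.
Distance 2: Kanazawa.
Distance 3: Matsuyama, Osaka.
Distance 4: Hiroshima, Nagasaki.
Distance 5: Nagoya.
Distance 6: Sapporo — contains Sapporo.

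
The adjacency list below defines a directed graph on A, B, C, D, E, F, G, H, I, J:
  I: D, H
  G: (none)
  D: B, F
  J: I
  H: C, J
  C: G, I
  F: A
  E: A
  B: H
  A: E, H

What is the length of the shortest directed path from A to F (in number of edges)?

5

Distance 0: A.
Distance 1: E, H.
Distance 2: C, J.
Distance 3: G, I.
Distance 4: D.
Distance 5: B, F — contains F.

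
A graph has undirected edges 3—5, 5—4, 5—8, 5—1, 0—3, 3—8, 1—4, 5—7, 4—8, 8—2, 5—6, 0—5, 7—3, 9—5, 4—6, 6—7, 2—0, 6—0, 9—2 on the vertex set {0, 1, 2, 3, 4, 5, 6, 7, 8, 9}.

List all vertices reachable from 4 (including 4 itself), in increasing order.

0, 1, 2, 3, 4, 5, 6, 7, 8, 9

Start at 4.
Its neighbours: 1, 5, 6, 8.
Then their neighbours: 0, 2, 3, 7, 9.
Every vertex is now reached.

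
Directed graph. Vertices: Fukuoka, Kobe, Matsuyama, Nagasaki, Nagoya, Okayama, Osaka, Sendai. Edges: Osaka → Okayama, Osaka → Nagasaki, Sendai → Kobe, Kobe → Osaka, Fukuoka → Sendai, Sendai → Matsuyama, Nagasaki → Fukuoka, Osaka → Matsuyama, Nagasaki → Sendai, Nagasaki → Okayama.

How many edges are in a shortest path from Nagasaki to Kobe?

Distance 0: Nagasaki.
Distance 1: Fukuoka, Okayama, Sendai.
Distance 2: Kobe, Matsuyama — contains Kobe.

2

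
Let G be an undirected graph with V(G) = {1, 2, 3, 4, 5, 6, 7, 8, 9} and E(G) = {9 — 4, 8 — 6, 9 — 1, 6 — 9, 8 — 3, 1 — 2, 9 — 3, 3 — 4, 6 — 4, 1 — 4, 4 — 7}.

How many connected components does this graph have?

2

From 1: component {1, 2, 3, 4, 6, 7, 8, 9}.
From 5: component {5}.
That's 2 components.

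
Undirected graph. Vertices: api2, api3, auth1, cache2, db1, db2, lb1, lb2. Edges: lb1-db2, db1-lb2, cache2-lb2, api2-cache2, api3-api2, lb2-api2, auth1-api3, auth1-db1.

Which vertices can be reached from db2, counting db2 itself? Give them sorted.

Start at db2.
Its neighbours: lb1.
Nothing further is reachable.

db2, lb1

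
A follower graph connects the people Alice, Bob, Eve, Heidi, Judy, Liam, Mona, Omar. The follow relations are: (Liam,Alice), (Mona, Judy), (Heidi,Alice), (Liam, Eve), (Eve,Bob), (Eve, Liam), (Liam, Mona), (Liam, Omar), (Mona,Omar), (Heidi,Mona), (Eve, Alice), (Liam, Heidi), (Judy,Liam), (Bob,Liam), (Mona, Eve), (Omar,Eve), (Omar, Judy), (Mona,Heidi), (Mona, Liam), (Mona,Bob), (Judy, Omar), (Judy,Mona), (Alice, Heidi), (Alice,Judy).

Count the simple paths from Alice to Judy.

Alice→Heidi→Mona→Bob→Liam→Omar→Judy
Alice→Heidi→Mona→Eve→Bob→Liam→Omar→Judy
Alice→Heidi→Mona→Eve→Liam→Omar→Judy
Alice→Heidi→Mona→Judy
Alice→Heidi→Mona→Liam→Omar→Judy
Alice→Heidi→Mona→Omar→Judy
Alice→Judy

7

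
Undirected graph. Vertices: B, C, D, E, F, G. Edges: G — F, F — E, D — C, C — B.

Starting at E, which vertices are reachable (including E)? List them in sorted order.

Start at E.
Its neighbours: F.
Then their neighbours: G.
Nothing further is reachable.

E, F, G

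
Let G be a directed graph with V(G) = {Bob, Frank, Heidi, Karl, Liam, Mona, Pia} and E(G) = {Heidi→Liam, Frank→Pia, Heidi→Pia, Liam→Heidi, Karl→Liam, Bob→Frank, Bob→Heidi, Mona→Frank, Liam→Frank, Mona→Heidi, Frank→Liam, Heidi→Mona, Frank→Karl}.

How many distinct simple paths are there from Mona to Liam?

Mona→Frank→Karl→Liam
Mona→Frank→Liam
Mona→Heidi→Liam

3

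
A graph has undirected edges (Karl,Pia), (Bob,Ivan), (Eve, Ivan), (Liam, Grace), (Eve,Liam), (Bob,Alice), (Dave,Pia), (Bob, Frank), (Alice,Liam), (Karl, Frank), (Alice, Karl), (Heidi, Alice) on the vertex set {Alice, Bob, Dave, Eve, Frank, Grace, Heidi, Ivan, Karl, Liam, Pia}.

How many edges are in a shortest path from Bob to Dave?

Distance 0: Bob.
Distance 1: Alice, Frank, Ivan.
Distance 2: Eve, Heidi, Karl, Liam.
Distance 3: Grace, Pia.
Distance 4: Dave — contains Dave.

4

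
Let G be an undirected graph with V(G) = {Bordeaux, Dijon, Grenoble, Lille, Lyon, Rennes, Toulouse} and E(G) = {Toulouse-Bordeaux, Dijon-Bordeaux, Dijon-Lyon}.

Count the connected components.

From Bordeaux: component {Bordeaux, Dijon, Lyon, Toulouse}.
From Grenoble: component {Grenoble}.
From Lille: component {Lille}.
From Rennes: component {Rennes}.
That's 4 components.

4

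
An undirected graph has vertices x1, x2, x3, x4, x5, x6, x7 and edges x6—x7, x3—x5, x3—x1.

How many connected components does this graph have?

4

From x1: component {x1, x3, x5}.
From x2: component {x2}.
From x4: component {x4}.
From x6: component {x6, x7}.
That's 4 components.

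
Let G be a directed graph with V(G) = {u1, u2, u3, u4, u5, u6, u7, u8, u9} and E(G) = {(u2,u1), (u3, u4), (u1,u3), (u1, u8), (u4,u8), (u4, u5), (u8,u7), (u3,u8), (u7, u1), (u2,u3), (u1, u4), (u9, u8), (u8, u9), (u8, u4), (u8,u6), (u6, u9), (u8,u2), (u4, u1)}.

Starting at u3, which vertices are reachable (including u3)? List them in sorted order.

u1, u2, u3, u4, u5, u6, u7, u8, u9

Start at u3.
Its neighbours: u4, u8.
Then their neighbours: u1, u2, u5, u6, u7, u9.
Every vertex is now reached.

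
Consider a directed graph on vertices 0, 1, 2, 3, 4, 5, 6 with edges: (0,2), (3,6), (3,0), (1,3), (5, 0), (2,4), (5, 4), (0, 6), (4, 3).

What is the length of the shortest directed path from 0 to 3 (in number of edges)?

3

Distance 0: 0.
Distance 1: 2, 6.
Distance 2: 4.
Distance 3: 3 — contains 3.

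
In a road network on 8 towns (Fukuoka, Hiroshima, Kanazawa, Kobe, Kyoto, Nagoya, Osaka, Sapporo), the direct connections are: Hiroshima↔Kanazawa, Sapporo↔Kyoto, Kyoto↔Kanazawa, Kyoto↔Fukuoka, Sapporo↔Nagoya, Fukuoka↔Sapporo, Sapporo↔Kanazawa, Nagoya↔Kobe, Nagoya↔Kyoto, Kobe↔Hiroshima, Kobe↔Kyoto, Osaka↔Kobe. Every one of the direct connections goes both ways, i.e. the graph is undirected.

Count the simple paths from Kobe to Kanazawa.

11

Kobe–Hiroshima–Kanazawa
Kobe–Kyoto–Fukuoka–Sapporo–Kanazawa
Kobe–Kyoto–Kanazawa
Kobe–Kyoto–Nagoya–Sapporo–Kanazawa
Kobe–Kyoto–Sapporo–Kanazawa
Kobe–Nagoya–Kyoto–Fukuoka–Sapporo–Kanazawa
Kobe–Nagoya–Kyoto–Kanazawa
Kobe–Nagoya–Kyoto–Sapporo–Kanazawa
Kobe–Nagoya–Sapporo–Fukuoka–Kyoto–Kanazawa
Kobe–Nagoya–Sapporo–Kanazawa
Kobe–Nagoya–Sapporo–Kyoto–Kanazawa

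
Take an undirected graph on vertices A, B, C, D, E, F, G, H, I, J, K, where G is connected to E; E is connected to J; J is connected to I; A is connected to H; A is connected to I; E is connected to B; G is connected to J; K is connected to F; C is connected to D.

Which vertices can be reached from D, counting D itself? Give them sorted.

Start at D.
Its neighbours: C.
Nothing further is reachable.

C, D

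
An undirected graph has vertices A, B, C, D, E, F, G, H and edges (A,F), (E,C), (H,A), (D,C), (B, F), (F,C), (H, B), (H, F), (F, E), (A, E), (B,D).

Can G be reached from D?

No

Explore from D.
Distance 1: reach B, C.
Distance 2: reach E, F, H.
Distance 3: reach A.
The search is exhausted without reaching G; it lies in a different component.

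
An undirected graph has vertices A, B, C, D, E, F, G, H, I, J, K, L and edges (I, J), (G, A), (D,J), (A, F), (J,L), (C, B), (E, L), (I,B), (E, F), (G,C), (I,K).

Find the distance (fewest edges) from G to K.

4

Distance 0: G.
Distance 1: A, C.
Distance 2: B, F.
Distance 3: E, I.
Distance 4: J, K, L — contains K.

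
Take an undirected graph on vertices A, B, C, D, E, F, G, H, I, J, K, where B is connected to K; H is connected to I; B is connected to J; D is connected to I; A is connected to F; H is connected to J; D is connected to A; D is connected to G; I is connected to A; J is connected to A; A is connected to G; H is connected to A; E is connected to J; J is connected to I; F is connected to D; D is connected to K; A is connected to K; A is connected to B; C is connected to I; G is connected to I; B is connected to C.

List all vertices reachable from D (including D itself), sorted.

A, B, C, D, E, F, G, H, I, J, K

Start at D.
Its neighbours: A, F, G, I, K.
Then their neighbours: B, C, H, J.
Then next layer: E.
Every vertex is now reached.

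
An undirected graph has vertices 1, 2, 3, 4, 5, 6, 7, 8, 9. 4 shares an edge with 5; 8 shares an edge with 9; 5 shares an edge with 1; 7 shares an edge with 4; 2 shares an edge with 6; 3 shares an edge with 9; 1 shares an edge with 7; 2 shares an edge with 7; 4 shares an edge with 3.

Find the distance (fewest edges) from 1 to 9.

4

Distance 0: 1.
Distance 1: 5, 7.
Distance 2: 2, 4.
Distance 3: 3, 6.
Distance 4: 9 — contains 9.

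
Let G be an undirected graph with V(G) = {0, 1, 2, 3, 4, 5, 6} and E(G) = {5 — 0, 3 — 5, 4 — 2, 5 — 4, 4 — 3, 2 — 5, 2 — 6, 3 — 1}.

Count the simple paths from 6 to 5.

6–2–4–3–5
6–2–4–5
6–2–5

3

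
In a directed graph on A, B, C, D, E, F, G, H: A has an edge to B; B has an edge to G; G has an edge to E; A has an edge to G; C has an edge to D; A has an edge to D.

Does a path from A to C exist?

Explore from A.
Distance 1: reach B, D, G.
Distance 2: reach E.
The search from A is exhausted; no directed path reaches C.

No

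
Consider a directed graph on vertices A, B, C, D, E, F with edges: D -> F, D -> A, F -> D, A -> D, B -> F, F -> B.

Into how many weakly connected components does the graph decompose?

From A: component {A, B, D, F}.
From C: component {C}.
From E: component {E}.
That's 3 components.

3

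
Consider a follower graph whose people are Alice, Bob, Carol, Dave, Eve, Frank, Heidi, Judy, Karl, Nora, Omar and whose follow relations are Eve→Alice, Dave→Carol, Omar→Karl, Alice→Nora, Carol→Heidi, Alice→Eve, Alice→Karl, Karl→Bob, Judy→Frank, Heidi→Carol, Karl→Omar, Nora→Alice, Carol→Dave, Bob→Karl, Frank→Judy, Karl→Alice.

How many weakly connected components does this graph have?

From Alice: component {Alice, Bob, Eve, Karl, Nora, Omar}.
From Carol: component {Carol, Dave, Heidi}.
From Frank: component {Frank, Judy}.
That's 3 components.

3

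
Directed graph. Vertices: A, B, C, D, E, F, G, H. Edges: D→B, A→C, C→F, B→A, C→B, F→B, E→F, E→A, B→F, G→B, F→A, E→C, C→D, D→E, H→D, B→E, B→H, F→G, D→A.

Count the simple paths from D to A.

15

D→A
D→B→A
D→B→E→A
D→B→E→C→F→A
D→B→E→F→A
D→B→F→A
D→E→A
D→E→C→B→A
D→E→C→B→F→A
D→E→C→F→A
D→E→C→F→B→A
D→E→C→F→G→B→A
D→E→F→A
D→E→F→B→A
D→E→F→G→B→A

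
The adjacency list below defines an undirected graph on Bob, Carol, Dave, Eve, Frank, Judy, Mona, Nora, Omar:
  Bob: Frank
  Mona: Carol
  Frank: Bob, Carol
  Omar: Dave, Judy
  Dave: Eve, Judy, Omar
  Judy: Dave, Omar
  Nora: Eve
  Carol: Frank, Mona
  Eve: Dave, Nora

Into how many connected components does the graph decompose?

2

From Bob: component {Bob, Carol, Frank, Mona}.
From Dave: component {Dave, Eve, Judy, Nora, Omar}.
That's 2 components.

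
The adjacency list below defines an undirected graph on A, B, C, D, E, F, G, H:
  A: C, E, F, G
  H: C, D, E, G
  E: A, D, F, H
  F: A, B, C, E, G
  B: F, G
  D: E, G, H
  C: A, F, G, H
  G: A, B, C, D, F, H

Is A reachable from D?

Explore from D.
Distance 1: reach E, G, H.
Distance 2: reach A, B, C, F.
Found A.

Yes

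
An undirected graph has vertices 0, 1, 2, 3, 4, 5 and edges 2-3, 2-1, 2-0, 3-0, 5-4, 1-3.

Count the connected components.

2

From 0: component {0, 1, 2, 3}.
From 4: component {4, 5}.
That's 2 components.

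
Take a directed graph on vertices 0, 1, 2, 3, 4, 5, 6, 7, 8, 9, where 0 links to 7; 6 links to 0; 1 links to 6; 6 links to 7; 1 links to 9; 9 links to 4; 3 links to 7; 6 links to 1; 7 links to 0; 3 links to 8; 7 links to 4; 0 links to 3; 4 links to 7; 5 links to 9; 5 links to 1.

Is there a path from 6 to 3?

Explore from 6.
Distance 1: reach 0, 1, 7.
Distance 2: reach 3, 4, 9.
Found 3.

Yes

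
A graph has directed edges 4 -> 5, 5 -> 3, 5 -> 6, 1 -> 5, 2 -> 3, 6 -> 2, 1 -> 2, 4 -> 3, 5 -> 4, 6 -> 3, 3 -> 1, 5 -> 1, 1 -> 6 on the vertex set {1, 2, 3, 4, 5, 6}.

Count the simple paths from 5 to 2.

8

5→1→2
5→1→6→2
5→3→1→2
5→3→1→6→2
5→4→3→1→2
5→4→3→1→6→2
5→6→2
5→6→3→1→2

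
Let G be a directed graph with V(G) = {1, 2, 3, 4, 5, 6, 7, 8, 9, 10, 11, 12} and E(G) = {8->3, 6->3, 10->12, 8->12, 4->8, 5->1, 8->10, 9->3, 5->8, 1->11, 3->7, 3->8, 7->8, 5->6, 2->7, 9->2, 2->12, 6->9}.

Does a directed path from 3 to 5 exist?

Explore from 3.
Distance 1: reach 7, 8.
Distance 2: reach 10, 12.
The search from 3 is exhausted; no directed path reaches 5.

No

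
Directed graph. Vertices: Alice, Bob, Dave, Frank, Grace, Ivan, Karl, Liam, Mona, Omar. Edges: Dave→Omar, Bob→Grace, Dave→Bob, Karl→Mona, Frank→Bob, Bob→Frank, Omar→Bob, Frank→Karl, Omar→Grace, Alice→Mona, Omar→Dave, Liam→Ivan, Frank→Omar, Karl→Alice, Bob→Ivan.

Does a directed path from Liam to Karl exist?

No

Explore from Liam.
Distance 1: reach Ivan.
The search from Liam is exhausted; no directed path reaches Karl.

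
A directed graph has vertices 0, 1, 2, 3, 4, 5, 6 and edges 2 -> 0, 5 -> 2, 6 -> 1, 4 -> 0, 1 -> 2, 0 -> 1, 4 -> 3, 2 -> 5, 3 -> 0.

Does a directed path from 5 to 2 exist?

Explore from 5.
Distance 1: reach 2.
Found 2.

Yes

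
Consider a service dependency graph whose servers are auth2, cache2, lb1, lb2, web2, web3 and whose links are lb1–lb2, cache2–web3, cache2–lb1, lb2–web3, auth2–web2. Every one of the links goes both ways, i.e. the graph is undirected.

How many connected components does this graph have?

From auth2: component {auth2, web2}.
From cache2: component {cache2, lb1, lb2, web3}.
That's 2 components.

2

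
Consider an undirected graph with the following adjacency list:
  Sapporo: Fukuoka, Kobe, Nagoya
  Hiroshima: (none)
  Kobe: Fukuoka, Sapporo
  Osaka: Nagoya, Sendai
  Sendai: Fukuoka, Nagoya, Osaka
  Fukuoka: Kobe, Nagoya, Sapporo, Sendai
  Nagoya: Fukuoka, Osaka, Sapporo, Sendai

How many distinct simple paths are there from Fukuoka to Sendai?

Fukuoka–Kobe–Sapporo–Nagoya–Osaka–Sendai
Fukuoka–Kobe–Sapporo–Nagoya–Sendai
Fukuoka–Nagoya–Osaka–Sendai
Fukuoka–Nagoya–Sendai
Fukuoka–Sapporo–Nagoya–Osaka–Sendai
Fukuoka–Sapporo–Nagoya–Sendai
Fukuoka–Sendai

7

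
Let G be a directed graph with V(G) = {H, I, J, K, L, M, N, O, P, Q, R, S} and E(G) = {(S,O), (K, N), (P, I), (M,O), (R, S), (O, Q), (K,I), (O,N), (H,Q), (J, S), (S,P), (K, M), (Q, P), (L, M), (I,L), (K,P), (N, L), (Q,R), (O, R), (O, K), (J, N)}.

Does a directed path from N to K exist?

Yes

Explore from N.
Distance 1: reach L.
Distance 2: reach M.
Distance 3: reach O.
Distance 4: reach K, Q, R.
Found K.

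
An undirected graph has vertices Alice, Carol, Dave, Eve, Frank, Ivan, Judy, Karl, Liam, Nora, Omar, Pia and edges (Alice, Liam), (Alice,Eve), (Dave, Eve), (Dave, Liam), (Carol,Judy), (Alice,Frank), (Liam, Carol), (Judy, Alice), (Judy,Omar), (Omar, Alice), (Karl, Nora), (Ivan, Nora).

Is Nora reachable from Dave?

No

Explore from Dave.
Distance 1: reach Eve, Liam.
Distance 2: reach Alice, Carol.
Distance 3: reach Frank, Judy, Omar.
The search is exhausted without reaching Nora; it lies in a different component.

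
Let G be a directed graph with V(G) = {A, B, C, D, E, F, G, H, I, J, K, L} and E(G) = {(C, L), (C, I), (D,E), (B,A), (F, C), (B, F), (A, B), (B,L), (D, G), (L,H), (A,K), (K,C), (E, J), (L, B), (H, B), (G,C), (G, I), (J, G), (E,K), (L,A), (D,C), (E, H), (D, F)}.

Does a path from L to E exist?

No

Explore from L.
Distance 1: reach A, B, H.
Distance 2: reach F, K.
Distance 3: reach C.
Distance 4: reach I.
The search from L is exhausted; no directed path reaches E.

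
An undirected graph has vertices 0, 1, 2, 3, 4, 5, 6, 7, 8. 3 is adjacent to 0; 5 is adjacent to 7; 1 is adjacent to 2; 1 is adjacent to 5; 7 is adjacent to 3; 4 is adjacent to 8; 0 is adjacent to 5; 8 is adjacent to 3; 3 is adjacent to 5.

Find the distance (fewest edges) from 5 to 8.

Distance 0: 5.
Distance 1: 0, 1, 3, 7.
Distance 2: 2, 8 — contains 8.

2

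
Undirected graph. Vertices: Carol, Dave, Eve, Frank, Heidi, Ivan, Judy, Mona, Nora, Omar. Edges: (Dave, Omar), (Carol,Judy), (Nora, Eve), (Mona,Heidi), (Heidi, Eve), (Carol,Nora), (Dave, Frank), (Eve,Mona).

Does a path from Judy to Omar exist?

Explore from Judy.
Distance 1: reach Carol.
Distance 2: reach Nora.
Distance 3: reach Eve.
Distance 4: reach Heidi, Mona.
The search is exhausted without reaching Omar; it lies in a different component.

No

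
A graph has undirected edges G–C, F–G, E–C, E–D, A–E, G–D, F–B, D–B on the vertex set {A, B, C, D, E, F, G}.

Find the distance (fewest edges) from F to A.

Distance 0: F.
Distance 1: B, G.
Distance 2: C, D.
Distance 3: E.
Distance 4: A — contains A.

4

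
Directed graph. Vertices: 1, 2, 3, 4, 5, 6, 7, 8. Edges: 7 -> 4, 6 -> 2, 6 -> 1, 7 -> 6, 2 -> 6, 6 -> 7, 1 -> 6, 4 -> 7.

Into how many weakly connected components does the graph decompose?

4

From 1: component {1, 2, 4, 6, 7}.
From 3: component {3}.
From 5: component {5}.
From 8: component {8}.
That's 4 components.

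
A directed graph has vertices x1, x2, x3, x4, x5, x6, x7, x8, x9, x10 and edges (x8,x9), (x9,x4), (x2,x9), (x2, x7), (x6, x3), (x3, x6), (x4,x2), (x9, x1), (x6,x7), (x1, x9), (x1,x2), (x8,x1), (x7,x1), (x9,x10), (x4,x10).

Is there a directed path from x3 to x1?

Yes

Explore from x3.
Distance 1: reach x6.
Distance 2: reach x7.
Distance 3: reach x1.
Found x1.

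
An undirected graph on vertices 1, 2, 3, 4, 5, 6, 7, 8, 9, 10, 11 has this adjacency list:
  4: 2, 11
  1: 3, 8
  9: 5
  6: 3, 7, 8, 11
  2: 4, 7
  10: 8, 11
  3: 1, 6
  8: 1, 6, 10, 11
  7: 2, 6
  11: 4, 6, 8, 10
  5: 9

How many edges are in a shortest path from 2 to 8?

Distance 0: 2.
Distance 1: 4, 7.
Distance 2: 6, 11.
Distance 3: 3, 8, 10 — contains 8.

3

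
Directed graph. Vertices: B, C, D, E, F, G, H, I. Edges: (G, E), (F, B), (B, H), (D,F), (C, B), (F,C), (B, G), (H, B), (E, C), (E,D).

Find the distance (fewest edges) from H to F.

5

Distance 0: H.
Distance 1: B.
Distance 2: G.
Distance 3: E.
Distance 4: C, D.
Distance 5: F — contains F.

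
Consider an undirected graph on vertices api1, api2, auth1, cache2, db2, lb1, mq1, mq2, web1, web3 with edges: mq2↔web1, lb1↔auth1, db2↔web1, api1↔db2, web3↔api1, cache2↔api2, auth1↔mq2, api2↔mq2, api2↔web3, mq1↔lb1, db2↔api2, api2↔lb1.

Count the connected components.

From api1: component {api1, api2, auth1, cache2, db2, lb1, mq1, mq2, web1, web3}.
That's 1 component.

1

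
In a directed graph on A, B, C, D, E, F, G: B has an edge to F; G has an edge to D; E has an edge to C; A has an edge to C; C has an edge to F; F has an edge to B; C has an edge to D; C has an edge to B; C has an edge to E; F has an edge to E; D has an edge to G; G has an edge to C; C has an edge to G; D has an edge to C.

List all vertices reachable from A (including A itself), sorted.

A, B, C, D, E, F, G

Start at A.
Its neighbours: C.
Then their neighbours: B, D, E, F, G.
Every vertex is now reached.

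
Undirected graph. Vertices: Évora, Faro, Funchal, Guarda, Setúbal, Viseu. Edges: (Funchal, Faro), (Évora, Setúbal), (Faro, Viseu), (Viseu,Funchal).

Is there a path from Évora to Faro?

Explore from Évora.
Distance 1: reach Setúbal.
The search is exhausted without reaching Faro; it lies in a different component.

No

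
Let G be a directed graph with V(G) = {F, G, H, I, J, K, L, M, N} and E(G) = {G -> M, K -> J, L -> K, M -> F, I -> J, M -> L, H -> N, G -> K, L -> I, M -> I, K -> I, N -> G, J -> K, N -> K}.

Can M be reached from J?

Explore from J.
Distance 1: reach K.
Distance 2: reach I.
The search from J is exhausted; no directed path reaches M.

No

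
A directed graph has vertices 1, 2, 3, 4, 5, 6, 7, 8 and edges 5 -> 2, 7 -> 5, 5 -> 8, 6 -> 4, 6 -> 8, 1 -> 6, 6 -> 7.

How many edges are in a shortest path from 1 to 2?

4

Distance 0: 1.
Distance 1: 6.
Distance 2: 4, 7, 8.
Distance 3: 5.
Distance 4: 2 — contains 2.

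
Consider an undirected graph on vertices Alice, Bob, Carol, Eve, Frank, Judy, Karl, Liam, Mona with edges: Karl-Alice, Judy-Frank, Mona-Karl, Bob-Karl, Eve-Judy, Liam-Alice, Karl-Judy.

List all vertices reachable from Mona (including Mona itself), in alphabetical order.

Alice, Bob, Eve, Frank, Judy, Karl, Liam, Mona

Start at Mona.
Its neighbours: Karl.
Then their neighbours: Alice, Bob, Judy.
Then next layer: Eve, Frank, Liam.
Nothing further is reachable.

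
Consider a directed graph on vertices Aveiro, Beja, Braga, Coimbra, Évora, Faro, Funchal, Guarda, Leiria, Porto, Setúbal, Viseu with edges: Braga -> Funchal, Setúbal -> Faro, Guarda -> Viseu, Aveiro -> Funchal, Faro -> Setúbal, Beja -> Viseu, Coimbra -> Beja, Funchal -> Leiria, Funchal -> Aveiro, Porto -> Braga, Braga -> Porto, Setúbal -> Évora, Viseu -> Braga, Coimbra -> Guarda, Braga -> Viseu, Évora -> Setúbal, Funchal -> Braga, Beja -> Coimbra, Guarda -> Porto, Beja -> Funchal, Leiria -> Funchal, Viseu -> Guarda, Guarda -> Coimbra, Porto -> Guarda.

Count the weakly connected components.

2

From Aveiro: component {Aveiro, Beja, Braga, Coimbra, Funchal, Guarda, Leiria, Porto, Viseu}.
From Évora: component {Évora, Faro, Setúbal}.
That's 2 components.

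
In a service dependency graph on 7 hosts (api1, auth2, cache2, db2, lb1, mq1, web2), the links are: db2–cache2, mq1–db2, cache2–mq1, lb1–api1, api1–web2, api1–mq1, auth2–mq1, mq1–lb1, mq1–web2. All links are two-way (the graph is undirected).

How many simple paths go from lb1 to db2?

lb1–api1–mq1–cache2–db2
lb1–api1–mq1–db2
lb1–api1–web2–mq1–cache2–db2
lb1–api1–web2–mq1–db2
lb1–mq1–cache2–db2
lb1–mq1–db2

6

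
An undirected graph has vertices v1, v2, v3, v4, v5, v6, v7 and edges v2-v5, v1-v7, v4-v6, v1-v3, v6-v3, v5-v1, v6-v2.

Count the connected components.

From v1: component {v1, v2, v3, v4, v5, v6, v7}.
That's 1 component.

1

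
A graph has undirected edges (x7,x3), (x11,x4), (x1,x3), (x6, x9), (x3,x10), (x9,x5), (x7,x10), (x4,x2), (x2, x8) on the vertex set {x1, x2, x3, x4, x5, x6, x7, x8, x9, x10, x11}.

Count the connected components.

From x1: component {x1, x3, x7, x10}.
From x2: component {x2, x4, x8, x11}.
From x5: component {x5, x6, x9}.
That's 3 components.

3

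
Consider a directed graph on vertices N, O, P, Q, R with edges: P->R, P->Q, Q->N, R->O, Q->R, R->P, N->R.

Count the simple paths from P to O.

3

P→Q→N→R→O
P→Q→R→O
P→R→O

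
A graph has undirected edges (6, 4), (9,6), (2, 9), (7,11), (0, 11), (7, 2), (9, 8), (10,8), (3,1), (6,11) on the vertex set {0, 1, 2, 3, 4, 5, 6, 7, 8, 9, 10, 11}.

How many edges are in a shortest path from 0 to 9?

3

Distance 0: 0.
Distance 1: 11.
Distance 2: 6, 7.
Distance 3: 2, 4, 9 — contains 9.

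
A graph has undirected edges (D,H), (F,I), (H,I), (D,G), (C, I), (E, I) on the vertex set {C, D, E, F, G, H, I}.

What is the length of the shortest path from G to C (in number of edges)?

Distance 0: G.
Distance 1: D.
Distance 2: H.
Distance 3: I.
Distance 4: C, E, F — contains C.

4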